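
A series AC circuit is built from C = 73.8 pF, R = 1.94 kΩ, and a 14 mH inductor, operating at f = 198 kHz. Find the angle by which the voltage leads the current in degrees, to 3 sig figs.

73.4°

ω = 2πf = 1.244e+06 rad/s
X_L = ωL = 17400 Ω
X_C = 1/(ωC) = 10900 Ω
Net reactance X = X_L − X_C = 6530 Ω
Z = 1940 + j6530 Ω
|Z| = √(1940² + 6530²) = 6810 Ω
∠Z = arctan(6530/1940) = 73.4°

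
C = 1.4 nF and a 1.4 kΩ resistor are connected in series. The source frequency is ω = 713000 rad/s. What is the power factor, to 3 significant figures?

0.813

X_C = 1/(ωC) = 1000 Ω
Z = 1400 − j1000 Ω
|Z| = √(1400² + 1000²) = 1720 Ω
∠Z = arctan(-1000/1400) = -35.6°
cos φ = cos(-35.6°) = 0.813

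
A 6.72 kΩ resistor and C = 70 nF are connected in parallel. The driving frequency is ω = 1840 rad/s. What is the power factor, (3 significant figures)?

X_C = 1/(ωC) = 7760 Ω
Parallel: admittances add. Y = 1/R + jωC
Y = (0.000149 + j0.000129) S
|Y| = 0.000197 S → |Z| = 1/|Y| = 5080 Ω, ∠Z = −∠Y = -40.9°
cos φ = cos(-40.9°) = 0.756

0.756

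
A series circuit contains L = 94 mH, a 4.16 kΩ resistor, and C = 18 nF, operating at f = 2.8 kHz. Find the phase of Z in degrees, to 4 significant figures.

ω = 2πf = 17590 rad/s
X_L = ωL = 1654 Ω
X_C = 1/(ωC) = 3158 Ω
Net reactance X = X_L − X_C = -1504 Ω
Z = 4160 − j1504 Ω
|Z| = √(4160² + 1504²) = 4424 Ω
∠Z = arctan(-1504/4160) = -19.88°

-19.88°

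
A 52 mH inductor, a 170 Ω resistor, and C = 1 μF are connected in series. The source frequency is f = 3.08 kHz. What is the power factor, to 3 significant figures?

ω = 2πf = 19350 rad/s
X_L = ωL = 1010 Ω
X_C = 1/(ωC) = 51.7 Ω
Net reactance X = X_L − X_C = 955 Ω
Z = 170 + j955 Ω
|Z| = √(170² + 955²) = 970 Ω
∠Z = arctan(955/170) = 79.9°
cos φ = cos(79.9°) = 0.175

0.175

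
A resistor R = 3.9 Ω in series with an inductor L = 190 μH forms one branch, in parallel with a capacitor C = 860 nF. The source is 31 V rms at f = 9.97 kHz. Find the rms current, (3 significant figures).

1.03 A

ω = 2πf = 62640 rad/s
X_L = ωL = 11.9 Ω
X_C = 1/(ωC) = 18.6 Ω
Branch 1 (R+jX_L): Z₁ = 3.90 + j11.9 Ω, |Z₁| = 12.5 Ω
Branch 2 (−jX_C): Z₂ = −j18.6 Ω
Parallel: Z = Z₁Z₂/(Z₁+Z₂), |Z| = 30.1 Ω, ∠Z = 41.5°
I = V/|Z| = 31/30.1 = 1.03 A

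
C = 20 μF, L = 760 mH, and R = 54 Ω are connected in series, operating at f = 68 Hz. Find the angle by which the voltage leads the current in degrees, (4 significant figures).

75.43°

ω = 2πf = 427.3 rad/s
X_L = ωL = 324.7 Ω
X_C = 1/(ωC) = 117.0 Ω
Net reactance X = X_L − X_C = 207.7 Ω
Z = 54.00 + j207.7 Ω
|Z| = √(54.00² + 207.7²) = 214.6 Ω
∠Z = arctan(207.7/54.00) = 75.43°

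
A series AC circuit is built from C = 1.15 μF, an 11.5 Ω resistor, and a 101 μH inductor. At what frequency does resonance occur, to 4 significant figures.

ω₀ = 1/√(LC) = 1/√(0.000101 × 1.15e-06) = 92790 rad/s
f₀ = ω₀/(2π) = 14.77 kHz

14.77 kHz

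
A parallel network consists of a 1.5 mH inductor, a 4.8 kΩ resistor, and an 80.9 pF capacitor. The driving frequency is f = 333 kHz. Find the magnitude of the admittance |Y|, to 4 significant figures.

256.3 μS

ω = 2πf = 2.092e+06 rad/s
X_L = ωL = 3138 Ω
X_C = 1/(ωC) = 5908 Ω
Parallel: admittances add. Y = 1/R + 1/(jωL) + jωC
Y = (0.0002083 − j0.0001494) S
|Y| = 0.0002563 S → |Z| = 1/|Y| = 3901 Ω, ∠Z = −∠Y = 35.64°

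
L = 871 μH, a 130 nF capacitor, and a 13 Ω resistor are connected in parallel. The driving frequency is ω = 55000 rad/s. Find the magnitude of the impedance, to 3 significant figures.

12.8 Ω

X_L = ωL = 47.9 Ω
X_C = 1/(ωC) = 140 Ω
Parallel: admittances add. Y = 1/R + 1/(jωL) + jωC
Y = (0.0769 − j0.0137) S
|Y| = 0.0781 S → |Z| = 1/|Y| = 12.8 Ω, ∠Z = −∠Y = 10.1°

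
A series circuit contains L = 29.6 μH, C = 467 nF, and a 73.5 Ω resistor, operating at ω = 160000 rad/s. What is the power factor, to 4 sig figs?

0.9932

X_L = ωL = 4.736 Ω
X_C = 1/(ωC) = 13.38 Ω
Net reactance X = X_L − X_C = -8.647 Ω
Z = 73.50 − j8.647 Ω
|Z| = √(73.50² + 8.647²) = 74.01 Ω
∠Z = arctan(-8.647/73.50) = -6.710°
cos φ = cos(-6.710°) = 0.9932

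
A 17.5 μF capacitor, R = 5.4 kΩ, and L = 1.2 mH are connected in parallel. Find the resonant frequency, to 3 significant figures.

ω₀ = 1/√(LC) = 1/√(0.0012 × 1.75e-05) = 6901 rad/s
f₀ = ω₀/(2π) = 1.10 kHz

1.10 kHz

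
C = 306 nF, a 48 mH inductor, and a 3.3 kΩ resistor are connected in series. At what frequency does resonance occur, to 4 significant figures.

ω₀ = 1/√(LC) = 1/√(0.048 × 3.06e-07) = 8251 rad/s
f₀ = ω₀/(2π) = 1.313 kHz

1.313 kHz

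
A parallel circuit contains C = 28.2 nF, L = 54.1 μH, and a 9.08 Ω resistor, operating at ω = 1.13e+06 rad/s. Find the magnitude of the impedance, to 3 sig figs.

8.99 Ω

X_L = ωL = 61.1 Ω
X_C = 1/(ωC) = 31.4 Ω
Parallel: admittances add. Y = 1/R + 1/(jωL) + jωC
Y = (0.110 + j0.0155) S
|Y| = 0.111 S → |Z| = 1/|Y| = 8.99 Ω, ∠Z = −∠Y = -8.02°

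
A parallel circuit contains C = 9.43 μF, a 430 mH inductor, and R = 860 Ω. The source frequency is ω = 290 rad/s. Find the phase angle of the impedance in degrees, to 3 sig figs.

77.6°

X_L = ωL = 125 Ω
X_C = 1/(ωC) = 366 Ω
Parallel: admittances add. Y = 1/R + 1/(jωL) + jωC
Y = (0.00116 − j0.00528) S
|Y| = 0.00541 S → |Z| = 1/|Y| = 185 Ω, ∠Z = −∠Y = 77.6°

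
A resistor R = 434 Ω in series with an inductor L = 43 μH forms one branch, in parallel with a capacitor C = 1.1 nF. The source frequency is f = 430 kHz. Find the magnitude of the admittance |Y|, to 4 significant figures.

3.220 mS

ω = 2πf = 2.702e+06 rad/s
X_L = ωL = 116.2 Ω
X_C = 1/(ωC) = 336.5 Ω
Branch 1 (R+jX_L): Z₁ = 434.0 + j116.2 Ω, |Z₁| = 449.3 Ω
Branch 2 (−jX_C): Z₂ = −j336.5 Ω
Parallel: Z = Z₁Z₂/(Z₁+Z₂), |Z| = 310.6 Ω, ∠Z = -48.10°
|Y| = 1/|Z| = 3.220 mS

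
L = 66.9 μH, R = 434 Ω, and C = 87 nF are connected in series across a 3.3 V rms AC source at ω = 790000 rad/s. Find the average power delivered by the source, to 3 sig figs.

X_L = ωL = 52.9 Ω
X_C = 1/(ωC) = 14.5 Ω
Net reactance X = X_L − X_C = 38.3 Ω
Z = 434 + j38.3 Ω
|Z| = √(434² + 38.3²) = 436 Ω
∠Z = arctan(38.3/434) = 5.04°
I = V/|Z| = 7.57 mA
P = VI cos φ = 3.3 × 0.00757 × cos(5.04°) = 24.9 mW

24.9 mW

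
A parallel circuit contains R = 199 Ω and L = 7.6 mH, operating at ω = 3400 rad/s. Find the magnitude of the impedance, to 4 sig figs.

25.62 Ω

X_L = ωL = 25.84 Ω
Parallel: admittances add. Y = 1/R + 1/(jωL)
Y = (0.005025 − j0.03870) S
|Y| = 0.03902 S → |Z| = 1/|Y| = 25.62 Ω, ∠Z = −∠Y = 82.60°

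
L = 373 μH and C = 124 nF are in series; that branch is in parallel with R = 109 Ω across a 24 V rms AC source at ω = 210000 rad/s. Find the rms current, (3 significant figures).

X_L = ωL = 78.3 Ω
X_C = 1/(ωC) = 38.4 Ω
Branch 1: Z₁ = R = 109 Ω
Branch 2 (series LC): Z₂ = j(X_L − X_C) = j39.9 Ω
Parallel: Z = Z₁Z₂/(Z₁+Z₂), |Z| = 37.5 Ω, ∠Z = 69.9°
I = V/|Z| = 24/37.5 = 640 mA

640 mA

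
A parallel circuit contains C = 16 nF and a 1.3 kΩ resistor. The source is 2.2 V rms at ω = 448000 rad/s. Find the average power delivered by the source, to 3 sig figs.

X_C = 1/(ωC) = 140 Ω
Parallel: admittances add. Y = 1/R + jωC
Y = (0.000769 + j0.00717) S
|Y| = 0.00721 S → |Z| = 1/|Y| = 139 Ω, ∠Z = −∠Y = -83.9°
I = V/|Z| = 15.9 mA
P = VI cos φ = 2.2 × 0.0159 × cos(-83.9°) = 3.72 mW

3.72 mW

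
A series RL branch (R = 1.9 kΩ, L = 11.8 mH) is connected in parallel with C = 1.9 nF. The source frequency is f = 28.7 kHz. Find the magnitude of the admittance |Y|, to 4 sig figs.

ω = 2πf = 180300 rad/s
X_L = ωL = 2128 Ω
X_C = 1/(ωC) = 2919 Ω
Branch 1 (R+jX_L): Z₁ = 1900 + j2128 Ω, |Z₁| = 2853 Ω
Branch 2 (−jX_C): Z₂ = −j2919 Ω
Parallel: Z = Z₁Z₂/(Z₁+Z₂), |Z| = 4046 Ω, ∠Z = -19.16°
|Y| = 1/|Z| = 247.2 μS

247.2 μS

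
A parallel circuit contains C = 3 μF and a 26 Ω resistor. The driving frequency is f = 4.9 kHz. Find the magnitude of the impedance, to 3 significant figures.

ω = 2πf = 30790 rad/s
X_C = 1/(ωC) = 10.8 Ω
Parallel: admittances add. Y = 1/R + jωC
Y = (0.0385 + j0.0924) S
|Y| = 0.100 S → |Z| = 1/|Y| = 9.99 Ω, ∠Z = −∠Y = -67.4°

9.99 Ω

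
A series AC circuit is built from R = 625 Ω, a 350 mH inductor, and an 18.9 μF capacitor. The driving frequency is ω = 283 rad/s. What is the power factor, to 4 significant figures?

X_L = ωL = 99.05 Ω
X_C = 1/(ωC) = 187.0 Ω
Net reactance X = X_L − X_C = -87.91 Ω
Z = 625.0 − j87.91 Ω
|Z| = √(625.0² + 87.91²) = 631.2 Ω
∠Z = arctan(-87.91/625.0) = -8.007°
cos φ = cos(-8.007°) = 0.9903

0.9903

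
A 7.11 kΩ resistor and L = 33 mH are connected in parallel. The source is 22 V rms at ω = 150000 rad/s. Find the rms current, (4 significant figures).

X_L = ωL = 4950 Ω
Parallel: admittances add. Y = 1/R + 1/(jωL)
Y = (0.0001406 − j0.0002020) S
|Y| = 0.0002462 S → |Z| = 1/|Y| = 4062 Ω, ∠Z = −∠Y = 55.15°
I = V/|Z| = 22/4062 = 5.415 mA

5.415 mA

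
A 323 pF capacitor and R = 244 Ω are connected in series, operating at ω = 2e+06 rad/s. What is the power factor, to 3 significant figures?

0.156

X_C = 1/(ωC) = 1550 Ω
Z = 244 − j1550 Ω
|Z| = √(244² + 1550²) = 1570 Ω
∠Z = arctan(-1550/244) = -81.0°
cos φ = cos(-81.0°) = 0.156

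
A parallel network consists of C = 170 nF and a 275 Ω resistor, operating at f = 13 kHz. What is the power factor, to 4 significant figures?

ω = 2πf = 81680 rad/s
X_C = 1/(ωC) = 72.02 Ω
Parallel: admittances add. Y = 1/R + jωC
Y = (0.003636 + j0.01389) S
|Y| = 0.01435 S → |Z| = 1/|Y| = 69.67 Ω, ∠Z = −∠Y = -75.33°
cos φ = cos(-75.33°) = 0.2533

0.2533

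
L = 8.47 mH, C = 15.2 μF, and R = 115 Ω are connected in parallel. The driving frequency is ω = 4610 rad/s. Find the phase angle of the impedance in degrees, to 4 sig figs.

X_L = ωL = 39.05 Ω
X_C = 1/(ωC) = 14.27 Ω
Parallel: admittances add. Y = 1/R + 1/(jωL) + jωC
Y = (0.008696 + j0.04446) S
|Y| = 0.04530 S → |Z| = 1/|Y| = 22.07 Ω, ∠Z = −∠Y = -78.93°

-78.93°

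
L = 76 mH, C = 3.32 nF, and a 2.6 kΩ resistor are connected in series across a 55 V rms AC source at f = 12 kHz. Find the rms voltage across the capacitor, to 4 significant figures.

70.29 V

ω = 2πf = 75400 rad/s
X_L = ωL = 5730 Ω
X_C = 1/(ωC) = 3995 Ω
Net reactance X = X_L − X_C = 1735 Ω
Z = 2600 + j1735 Ω
|Z| = √(2600² + 1735²) = 3126 Ω
I = V/|Z| = 17.59 mA
V_C = I·|Z_C| = 0.01759 × 3995 = 70.29 V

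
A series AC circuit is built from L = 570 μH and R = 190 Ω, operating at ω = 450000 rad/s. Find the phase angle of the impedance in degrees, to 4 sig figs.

53.47°

X_L = ωL = 256.5 Ω
Z = 190.0 + j256.5 Ω
|Z| = √(190.0² + 256.5²) = 319.2 Ω
∠Z = arctan(256.5/190.0) = 53.47°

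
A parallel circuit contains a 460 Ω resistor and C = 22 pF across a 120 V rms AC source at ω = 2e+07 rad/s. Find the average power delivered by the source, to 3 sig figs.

31.3 W

X_C = 1/(ωC) = 2270 Ω
Parallel: admittances add. Y = 1/R + jωC
Y = (0.00217 + j0.000440) S
|Y| = 0.00222 S → |Z| = 1/|Y| = 451 Ω, ∠Z = −∠Y = -11.4°
I = V/|Z| = 266 mA
P = VI cos φ = 120 × 0.266 × cos(-11.4°) = 31.3 W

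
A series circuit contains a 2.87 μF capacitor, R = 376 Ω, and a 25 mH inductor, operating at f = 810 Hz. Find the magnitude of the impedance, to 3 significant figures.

ω = 2πf = 5089 rad/s
X_L = ωL = 127 Ω
X_C = 1/(ωC) = 68.5 Ω
Net reactance X = X_L − X_C = 58.8 Ω
Z = 376 + j58.8 Ω
|Z| = √(376² + 58.8²) = 381 Ω

381 Ω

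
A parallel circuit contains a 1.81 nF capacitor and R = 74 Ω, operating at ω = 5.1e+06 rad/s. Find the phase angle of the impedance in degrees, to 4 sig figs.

X_C = 1/(ωC) = 108.3 Ω
Parallel: admittances add. Y = 1/R + jωC
Y = (0.01351 + j0.009231) S
|Y| = 0.01637 S → |Z| = 1/|Y| = 61.10 Ω, ∠Z = −∠Y = -34.34°

-34.34°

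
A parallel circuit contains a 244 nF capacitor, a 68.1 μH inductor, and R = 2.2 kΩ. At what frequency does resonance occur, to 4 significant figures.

39.04 kHz

ω₀ = 1/√(LC) = 1/√(6.81e-05 × 2.44e-07) = 245300 rad/s
f₀ = ω₀/(2π) = 39.04 kHz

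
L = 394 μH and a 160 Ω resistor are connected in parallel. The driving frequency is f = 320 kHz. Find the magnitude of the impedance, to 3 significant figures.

157 Ω

ω = 2πf = 2.011e+06 rad/s
X_L = ωL = 792 Ω
Parallel: admittances add. Y = 1/R + 1/(jωL)
Y = (0.00625 − j0.00126) S
|Y| = 0.00638 S → |Z| = 1/|Y| = 157 Ω, ∠Z = −∠Y = 11.4°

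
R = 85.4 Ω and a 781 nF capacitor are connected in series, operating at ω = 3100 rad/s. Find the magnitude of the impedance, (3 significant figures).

X_C = 1/(ωC) = 413 Ω
Z = 85.4 − j413 Ω
|Z| = √(85.4² + 413²) = 422 Ω

422 Ω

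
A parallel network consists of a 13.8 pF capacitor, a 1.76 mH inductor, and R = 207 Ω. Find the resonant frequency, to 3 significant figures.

1.02 MHz

ω₀ = 1/√(LC) = 1/√(0.00176 × 1.38e-11) = 6.417e+06 rad/s
f₀ = ω₀/(2π) = 1.02 MHz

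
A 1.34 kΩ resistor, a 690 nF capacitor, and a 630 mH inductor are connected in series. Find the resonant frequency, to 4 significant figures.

241.4 Hz

ω₀ = 1/√(LC) = 1/√(0.63 × 6.9e-07) = 1517 rad/s
f₀ = ω₀/(2π) = 241.4 Hz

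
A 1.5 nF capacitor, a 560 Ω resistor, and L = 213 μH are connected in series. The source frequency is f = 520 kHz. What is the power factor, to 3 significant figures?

0.751

ω = 2πf = 3.267e+06 rad/s
X_L = ωL = 696 Ω
X_C = 1/(ωC) = 204 Ω
Net reactance X = X_L − X_C = 492 Ω
Z = 560 + j492 Ω
|Z| = √(560² + 492²) = 745 Ω
∠Z = arctan(492/560) = 41.3°
cos φ = cos(41.3°) = 0.751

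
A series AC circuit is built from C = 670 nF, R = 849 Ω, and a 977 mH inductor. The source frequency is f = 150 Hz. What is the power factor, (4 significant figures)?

0.7882

ω = 2πf = 942.5 rad/s
X_L = ωL = 920.8 Ω
X_C = 1/(ωC) = 1584 Ω
Net reactance X = X_L − X_C = -662.8 Ω
Z = 849.0 − j662.8 Ω
|Z| = √(849.0² + 662.8²) = 1077 Ω
∠Z = arctan(-662.8/849.0) = -37.98°
cos φ = cos(-37.98°) = 0.7882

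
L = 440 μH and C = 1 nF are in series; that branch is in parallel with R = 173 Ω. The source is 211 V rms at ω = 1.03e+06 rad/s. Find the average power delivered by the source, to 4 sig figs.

257.3 W

X_L = ωL = 453.2 Ω
X_C = 1/(ωC) = 970.9 Ω
Branch 1: Z₁ = R = 173.0 Ω
Branch 2 (series LC): Z₂ = j(X_L − X_C) = −j517.7 Ω
Parallel: Z = Z₁Z₂/(Z₁+Z₂), |Z| = 164.1 Ω, ∠Z = -18.48°
I = V/|Z| = 1.286 A
P = VI cos φ = 211 × 1.286 × cos(-18.48°) = 257.3 W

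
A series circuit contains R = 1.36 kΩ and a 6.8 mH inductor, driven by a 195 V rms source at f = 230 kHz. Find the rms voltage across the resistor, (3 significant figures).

ω = 2πf = 1.445e+06 rad/s
X_L = ωL = 9830 Ω
Z = 1360 + j9830 Ω
|Z| = √(1360² + 9830²) = 9920 Ω
I = V/|Z| = 19.7 mA
V_R = I·|Z_R| = 0.0197 × 1360 = 26.7 V

26.7 V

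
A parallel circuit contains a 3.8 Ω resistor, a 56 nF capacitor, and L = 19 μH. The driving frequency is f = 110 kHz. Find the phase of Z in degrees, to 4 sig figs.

ω = 2πf = 691200 rad/s
X_L = ωL = 13.13 Ω
X_C = 1/(ωC) = 25.84 Ω
Parallel: admittances add. Y = 1/R + 1/(jωL) + jωC
Y = (0.2632 − j0.03745) S
|Y| = 0.2658 S → |Z| = 1/|Y| = 3.762 Ω, ∠Z = −∠Y = 8.099°

8.099°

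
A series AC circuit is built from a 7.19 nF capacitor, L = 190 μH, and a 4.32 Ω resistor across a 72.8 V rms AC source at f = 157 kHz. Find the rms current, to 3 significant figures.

1.56 A

ω = 2πf = 986500 rad/s
X_L = ωL = 187 Ω
X_C = 1/(ωC) = 141 Ω
Net reactance X = X_L − X_C = 46.4 Ω
Z = 4.32 + j46.4 Ω
|Z| = √(4.32² + 46.4²) = 46.6 Ω
I = V/|Z| = 72.8/46.6 = 1.56 A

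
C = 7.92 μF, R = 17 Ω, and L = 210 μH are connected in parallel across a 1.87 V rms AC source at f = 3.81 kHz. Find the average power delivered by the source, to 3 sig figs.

206 mW

ω = 2πf = 23940 rad/s
X_L = ωL = 5.03 Ω
X_C = 1/(ωC) = 5.27 Ω
Parallel: admittances add. Y = 1/R + 1/(jωL) + jωC
Y = (0.0588 − j0.00932) S
|Y| = 0.0596 S → |Z| = 1/|Y| = 16.8 Ω, ∠Z = −∠Y = 9.01°
I = V/|Z| = 111 mA
P = VI cos φ = 1.87 × 0.111 × cos(9.01°) = 206 mW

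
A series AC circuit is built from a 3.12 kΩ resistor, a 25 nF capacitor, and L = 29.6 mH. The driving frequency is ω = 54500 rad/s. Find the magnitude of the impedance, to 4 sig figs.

X_L = ωL = 1613 Ω
X_C = 1/(ωC) = 733.9 Ω
Net reactance X = X_L − X_C = 879.3 Ω
Z = 3120 + j879.3 Ω
|Z| = √(3120² + 879.3²) = 3242 Ω

3242 Ω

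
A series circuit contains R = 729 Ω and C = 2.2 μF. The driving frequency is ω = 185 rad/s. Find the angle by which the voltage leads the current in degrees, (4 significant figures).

X_C = 1/(ωC) = 2457 Ω
Z = 729.0 − j2457 Ω
|Z| = √(729.0² + 2457²) = 2563 Ω
∠Z = arctan(-2457/729.0) = -73.47°

-73.47°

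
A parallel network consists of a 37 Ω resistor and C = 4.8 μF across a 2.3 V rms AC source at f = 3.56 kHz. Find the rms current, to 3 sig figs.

ω = 2πf = 22370 rad/s
X_C = 1/(ωC) = 9.31 Ω
Parallel: admittances add. Y = 1/R + jωC
Y = (0.0270 + j0.107) S
|Y| = 0.111 S → |Z| = 1/|Y| = 9.03 Ω, ∠Z = −∠Y = -75.9°
I = V/|Z| = 2.3/9.03 = 255 mA

255 mA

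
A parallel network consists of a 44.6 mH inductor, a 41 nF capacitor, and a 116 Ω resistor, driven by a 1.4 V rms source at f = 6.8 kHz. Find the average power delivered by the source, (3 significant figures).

ω = 2πf = 42730 rad/s
X_L = ωL = 1910 Ω
X_C = 1/(ωC) = 571 Ω
Parallel: admittances add. Y = 1/R + 1/(jωL) + jωC
Y = (0.00862 + j0.00123) S
|Y| = 0.00871 S → |Z| = 1/|Y| = 115 Ω, ∠Z = −∠Y = -8.10°
I = V/|Z| = 12.2 mA
P = VI cos φ = 1.4 × 0.0122 × cos(-8.10°) = 16.9 mW

16.9 mW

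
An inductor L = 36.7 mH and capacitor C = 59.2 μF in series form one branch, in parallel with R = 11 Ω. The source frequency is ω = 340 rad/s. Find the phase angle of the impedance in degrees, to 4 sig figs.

-16.47°

X_L = ωL = 12.48 Ω
X_C = 1/(ωC) = 49.68 Ω
Branch 1: Z₁ = R = 11.00 Ω
Branch 2 (series LC): Z₂ = j(X_L − X_C) = −j37.20 Ω
Parallel: Z = Z₁Z₂/(Z₁+Z₂), |Z| = 10.55 Ω, ∠Z = -16.47°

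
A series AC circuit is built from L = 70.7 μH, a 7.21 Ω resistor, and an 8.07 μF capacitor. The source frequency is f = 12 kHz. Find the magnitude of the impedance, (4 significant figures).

8.098 Ω

ω = 2πf = 75400 rad/s
X_L = ωL = 5.331 Ω
X_C = 1/(ωC) = 1.643 Ω
Net reactance X = X_L − X_C = 3.687 Ω
Z = 7.210 + j3.687 Ω
|Z| = √(7.210² + 3.687²) = 8.098 Ω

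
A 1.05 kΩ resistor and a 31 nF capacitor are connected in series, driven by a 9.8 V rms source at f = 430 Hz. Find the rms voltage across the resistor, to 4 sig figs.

ω = 2πf = 2702 rad/s
X_C = 1/(ωC) = 11940 Ω
Z = 1050 − j11940 Ω
|Z| = √(1050² + 11940²) = 11990 Ω
I = V/|Z| = 817.6 μA
V_R = I·|Z_R| = 0.0008176 × 1050 = 0.8585 V

0.8585 V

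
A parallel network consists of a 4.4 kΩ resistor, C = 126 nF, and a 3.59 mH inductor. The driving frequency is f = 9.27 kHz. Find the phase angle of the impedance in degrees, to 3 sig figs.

ω = 2πf = 58250 rad/s
X_L = ωL = 209 Ω
X_C = 1/(ωC) = 136 Ω
Parallel: admittances add. Y = 1/R + 1/(jωL) + jωC
Y = (0.000227 + j0.00256) S
|Y| = 0.00257 S → |Z| = 1/|Y| = 390 Ω, ∠Z = −∠Y = -84.9°

-84.9°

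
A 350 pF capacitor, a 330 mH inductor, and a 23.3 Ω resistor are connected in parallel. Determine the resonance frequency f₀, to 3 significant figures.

14.8 kHz

ω₀ = 1/√(LC) = 1/√(0.33 × 3.5e-10) = 93050 rad/s
f₀ = ω₀/(2π) = 14.8 kHz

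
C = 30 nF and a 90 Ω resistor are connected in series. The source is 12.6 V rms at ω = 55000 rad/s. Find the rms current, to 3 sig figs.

X_C = 1/(ωC) = 606 Ω
Z = 90.0 − j606 Ω
|Z| = √(90.0² + 606²) = 613 Ω
I = V/|Z| = 12.6/613 = 20.6 mA

20.6 mA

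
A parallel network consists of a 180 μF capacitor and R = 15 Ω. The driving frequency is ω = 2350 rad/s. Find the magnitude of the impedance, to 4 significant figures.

2.335 Ω

X_C = 1/(ωC) = 2.364 Ω
Parallel: admittances add. Y = 1/R + jωC
Y = (0.06667 + j0.4230) S
|Y| = 0.4282 S → |Z| = 1/|Y| = 2.335 Ω, ∠Z = −∠Y = -81.04°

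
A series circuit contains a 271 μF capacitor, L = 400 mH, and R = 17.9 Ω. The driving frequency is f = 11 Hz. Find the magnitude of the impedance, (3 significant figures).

ω = 2πf = 69.12 rad/s
X_L = ωL = 27.6 Ω
X_C = 1/(ωC) = 53.4 Ω
Net reactance X = X_L − X_C = -25.7 Ω
Z = 17.9 − j25.7 Ω
|Z| = √(17.9² + 25.7²) = 31.4 Ω

31.4 Ω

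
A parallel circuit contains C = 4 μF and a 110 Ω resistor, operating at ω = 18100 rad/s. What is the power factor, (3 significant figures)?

0.125

X_C = 1/(ωC) = 13.8 Ω
Parallel: admittances add. Y = 1/R + jωC
Y = (0.00909 + j0.0724) S
|Y| = 0.0730 S → |Z| = 1/|Y| = 13.7 Ω, ∠Z = −∠Y = -82.8°
cos φ = cos(-82.8°) = 0.125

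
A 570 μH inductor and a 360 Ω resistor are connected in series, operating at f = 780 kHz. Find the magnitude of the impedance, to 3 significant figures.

2820 Ω

ω = 2πf = 4.901e+06 rad/s
X_L = ωL = 2790 Ω
Z = 360 + j2790 Ω
|Z| = √(360² + 2790²) = 2820 Ω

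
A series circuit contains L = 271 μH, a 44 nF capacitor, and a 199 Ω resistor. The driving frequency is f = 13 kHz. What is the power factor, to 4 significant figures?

ω = 2πf = 81680 rad/s
X_L = ωL = 22.14 Ω
X_C = 1/(ωC) = 278.2 Ω
Net reactance X = X_L − X_C = -256.1 Ω
Z = 199.0 − j256.1 Ω
|Z| = √(199.0² + 256.1²) = 324.3 Ω
∠Z = arctan(-256.1/199.0) = -52.15°
cos φ = cos(-52.15°) = 0.6136

0.6136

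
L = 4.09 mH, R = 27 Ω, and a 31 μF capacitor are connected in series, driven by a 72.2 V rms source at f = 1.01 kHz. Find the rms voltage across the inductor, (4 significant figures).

ω = 2πf = 6346 rad/s
X_L = ωL = 25.96 Ω
X_C = 1/(ωC) = 5.083 Ω
Net reactance X = X_L − X_C = 20.87 Ω
Z = 27.00 + j20.87 Ω
|Z| = √(27.00² + 20.87²) = 34.13 Ω
I = V/|Z| = 2.116 A
V_L = I·|Z_L| = 2.116 × 25.96 = 54.91 V

54.91 V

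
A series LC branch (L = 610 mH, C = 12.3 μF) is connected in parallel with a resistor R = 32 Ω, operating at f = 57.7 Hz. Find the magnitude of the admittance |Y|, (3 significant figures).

324 mS

ω = 2πf = 362.5 rad/s
X_L = ωL = 221 Ω
X_C = 1/(ωC) = 224 Ω
Branch 1: Z₁ = R = 32.0 Ω
Branch 2 (series LC): Z₂ = j(X_L − X_C) = −j3.10 Ω
Parallel: Z = Z₁Z₂/(Z₁+Z₂), |Z| = 3.09 Ω, ∠Z = -84.5°
|Y| = 1/|Z| = 324 mS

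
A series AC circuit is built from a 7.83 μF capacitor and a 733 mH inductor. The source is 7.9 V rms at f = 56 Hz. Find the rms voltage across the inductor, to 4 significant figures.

ω = 2πf = 351.9 rad/s
X_L = ωL = 257.9 Ω
X_C = 1/(ωC) = 363.0 Ω
Net reactance X = X_L − X_C = -105.1 Ω
Z = − j105.1 Ω
|Z| = √(0² + 105.1²) = 105.1 Ω
I = V/|Z| = 75.20 mA
V_L = I·|Z_L| = 0.07520 × 257.9 = 19.39 V

19.39 V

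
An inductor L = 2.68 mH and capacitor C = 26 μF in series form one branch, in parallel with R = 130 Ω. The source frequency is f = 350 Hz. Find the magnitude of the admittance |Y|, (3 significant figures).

ω = 2πf = 2199 rad/s
X_L = ωL = 5.89 Ω
X_C = 1/(ωC) = 17.5 Ω
Branch 1: Z₁ = R = 130 Ω
Branch 2 (series LC): Z₂ = j(X_L − X_C) = −j11.6 Ω
Parallel: Z = Z₁Z₂/(Z₁+Z₂), |Z| = 11.6 Ω, ∠Z = -84.9°
|Y| = 1/|Z| = 86.6 mS

86.6 mS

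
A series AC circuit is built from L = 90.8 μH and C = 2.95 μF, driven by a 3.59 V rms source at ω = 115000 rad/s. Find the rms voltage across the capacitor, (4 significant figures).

X_L = ωL = 10.44 Ω
X_C = 1/(ωC) = 2.948 Ω
Net reactance X = X_L − X_C = 7.494 Ω
Z = j7.494 Ω
|Z| = √(0² + 7.494²) = 7.494 Ω
I = V/|Z| = 479.0 mA
V_C = I·|Z_C| = 0.4790 × 2.948 = 1.412 V

1.412 V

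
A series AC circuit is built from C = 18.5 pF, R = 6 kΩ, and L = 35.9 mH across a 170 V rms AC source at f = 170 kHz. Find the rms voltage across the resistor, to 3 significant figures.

74.7 V

ω = 2πf = 1.068e+06 rad/s
X_L = ωL = 38300 Ω
X_C = 1/(ωC) = 50600 Ω
Net reactance X = X_L − X_C = -12300 Ω
Z = 6000 − j12300 Ω
|Z| = √(6000² + 12300²) = 13600 Ω
I = V/|Z| = 12.5 mA
V_R = I·|Z_R| = 0.0125 × 6000 = 74.7 V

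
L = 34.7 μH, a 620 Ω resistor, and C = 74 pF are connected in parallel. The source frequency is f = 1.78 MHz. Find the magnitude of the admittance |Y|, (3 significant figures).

ω = 2πf = 1.118e+07 rad/s
X_L = ωL = 388 Ω
X_C = 1/(ωC) = 1210 Ω
Parallel: admittances add. Y = 1/R + 1/(jωL) + jωC
Y = (0.00161 − j0.00175) S
|Y| = 0.00238 S → |Z| = 1/|Y| = 420 Ω, ∠Z = −∠Y = 47.3°

2.38 mS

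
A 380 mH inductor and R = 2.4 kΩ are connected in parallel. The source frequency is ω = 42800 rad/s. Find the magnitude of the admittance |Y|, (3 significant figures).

421 μS

X_L = ωL = 16300 Ω
Parallel: admittances add. Y = 1/R + 1/(jωL)
Y = (0.000417 − j6.15e-05) S
|Y| = 0.000421 S → |Z| = 1/|Y| = 2370 Ω, ∠Z = −∠Y = 8.39°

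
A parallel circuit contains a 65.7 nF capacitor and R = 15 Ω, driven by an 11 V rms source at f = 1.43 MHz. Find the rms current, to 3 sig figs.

ω = 2πf = 8.985e+06 rad/s
X_C = 1/(ωC) = 1.69 Ω
Parallel: admittances add. Y = 1/R + jωC
Y = (0.0667 + j0.590) S
|Y| = 0.594 S → |Z| = 1/|Y| = 1.68 Ω, ∠Z = −∠Y = -83.6°
I = V/|Z| = 11/1.68 = 6.53 A

6.53 A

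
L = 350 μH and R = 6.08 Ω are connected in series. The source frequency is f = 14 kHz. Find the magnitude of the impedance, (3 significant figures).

ω = 2πf = 87960 rad/s
X_L = ωL = 30.8 Ω
Z = 6.08 + j30.8 Ω
|Z| = √(6.08² + 30.8²) = 31.4 Ω

31.4 Ω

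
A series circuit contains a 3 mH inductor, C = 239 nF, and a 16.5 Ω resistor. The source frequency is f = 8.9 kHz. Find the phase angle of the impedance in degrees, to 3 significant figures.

ω = 2πf = 55920 rad/s
X_L = ωL = 168 Ω
X_C = 1/(ωC) = 74.8 Ω
Net reactance X = X_L − X_C = 92.9 Ω
Z = 16.5 + j92.9 Ω
|Z| = √(16.5² + 92.9²) = 94.4 Ω
∠Z = arctan(92.9/16.5) = 79.9°

79.9°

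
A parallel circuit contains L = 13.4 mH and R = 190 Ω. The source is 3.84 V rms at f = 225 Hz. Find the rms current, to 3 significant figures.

204 mA

ω = 2πf = 1414 rad/s
X_L = ωL = 18.9 Ω
Parallel: admittances add. Y = 1/R + 1/(jωL)
Y = (0.00526 − j0.0528) S
|Y| = 0.0530 S → |Z| = 1/|Y| = 18.9 Ω, ∠Z = −∠Y = 84.3°
I = V/|Z| = 3.84/18.9 = 204 mA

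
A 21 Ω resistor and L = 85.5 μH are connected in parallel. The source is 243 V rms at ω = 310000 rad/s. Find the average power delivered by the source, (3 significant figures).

2.81 kW

X_L = ωL = 26.5 Ω
Parallel: admittances add. Y = 1/R + 1/(jωL)
Y = (0.0476 − j0.0377) S
|Y| = 0.0608 S → |Z| = 1/|Y| = 16.5 Ω, ∠Z = −∠Y = 38.4°
I = V/|Z| = 14.8 A
P = VI cos φ = 243 × 14.8 × cos(38.4°) = 2.81 kW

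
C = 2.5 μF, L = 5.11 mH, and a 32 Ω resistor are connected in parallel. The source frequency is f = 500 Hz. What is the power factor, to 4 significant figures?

0.4979

ω = 2πf = 3142 rad/s
X_L = ωL = 16.05 Ω
X_C = 1/(ωC) = 127.3 Ω
Parallel: admittances add. Y = 1/R + 1/(jωL) + jωC
Y = (0.03125 − j0.05444) S
|Y| = 0.06277 S → |Z| = 1/|Y| = 15.93 Ω, ∠Z = −∠Y = 60.14°
cos φ = cos(60.14°) = 0.4979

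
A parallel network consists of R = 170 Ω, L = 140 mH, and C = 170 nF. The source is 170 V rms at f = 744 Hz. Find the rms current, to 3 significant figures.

1.01 A

ω = 2πf = 4675 rad/s
X_L = ωL = 654 Ω
X_C = 1/(ωC) = 1260 Ω
Parallel: admittances add. Y = 1/R + 1/(jωL) + jωC
Y = (0.00588 − j0.000733) S
|Y| = 0.00593 S → |Z| = 1/|Y| = 169 Ω, ∠Z = −∠Y = 7.11°
I = V/|Z| = 170/169 = 1.01 A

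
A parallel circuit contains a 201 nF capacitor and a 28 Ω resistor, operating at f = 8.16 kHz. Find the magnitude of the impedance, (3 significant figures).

26.9 Ω

ω = 2πf = 51270 rad/s
X_C = 1/(ωC) = 97.0 Ω
Parallel: admittances add. Y = 1/R + jωC
Y = (0.0357 + j0.0103) S
|Y| = 0.0372 S → |Z| = 1/|Y| = 26.9 Ω, ∠Z = −∠Y = -16.1°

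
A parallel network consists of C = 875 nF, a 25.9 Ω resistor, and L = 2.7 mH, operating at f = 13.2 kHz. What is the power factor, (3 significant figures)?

0.493

ω = 2πf = 82940 rad/s
X_L = ωL = 224 Ω
X_C = 1/(ωC) = 13.8 Ω
Parallel: admittances add. Y = 1/R + 1/(jωL) + jωC
Y = (0.0386 + j0.0681) S
|Y| = 0.0783 S → |Z| = 1/|Y| = 12.8 Ω, ∠Z = −∠Y = -60.5°
cos φ = cos(-60.5°) = 0.493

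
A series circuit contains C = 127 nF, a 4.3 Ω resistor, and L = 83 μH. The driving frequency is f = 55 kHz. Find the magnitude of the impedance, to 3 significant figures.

7.30 Ω

ω = 2πf = 345600 rad/s
X_L = ωL = 28.7 Ω
X_C = 1/(ωC) = 22.8 Ω
Net reactance X = X_L − X_C = 5.90 Ω
Z = 4.30 + j5.90 Ω
|Z| = √(4.30² + 5.90²) = 7.30 Ω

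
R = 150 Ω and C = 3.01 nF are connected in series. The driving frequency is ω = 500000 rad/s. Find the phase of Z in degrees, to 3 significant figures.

X_C = 1/(ωC) = 664 Ω
Z = 150 − j664 Ω
|Z| = √(150² + 664²) = 681 Ω
∠Z = arctan(-664/150) = -77.3°

-77.3°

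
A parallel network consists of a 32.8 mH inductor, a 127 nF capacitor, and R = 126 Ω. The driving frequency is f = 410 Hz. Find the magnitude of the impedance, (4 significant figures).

ω = 2πf = 2576 rad/s
X_L = ωL = 84.50 Ω
X_C = 1/(ωC) = 3057 Ω
Parallel: admittances add. Y = 1/R + 1/(jωL) + jωC
Y = (0.007937 − j0.01151) S
|Y| = 0.01398 S → |Z| = 1/|Y| = 71.54 Ω, ∠Z = −∠Y = 55.41°

71.54 Ω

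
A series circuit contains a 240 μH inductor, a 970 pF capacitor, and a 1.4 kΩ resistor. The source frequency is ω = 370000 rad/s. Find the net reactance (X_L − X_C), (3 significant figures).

X_L = ωL = 88.8 Ω
X_C = 1/(ωC) = 2790 Ω
X = 88.8 − 2790 = -2700 Ω

-2700 Ω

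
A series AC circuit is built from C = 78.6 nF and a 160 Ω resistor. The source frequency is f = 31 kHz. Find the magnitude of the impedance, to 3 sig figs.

ω = 2πf = 194800 rad/s
X_C = 1/(ωC) = 65.3 Ω
Z = 160 − j65.3 Ω
|Z| = √(160² + 65.3²) = 173 Ω

173 Ω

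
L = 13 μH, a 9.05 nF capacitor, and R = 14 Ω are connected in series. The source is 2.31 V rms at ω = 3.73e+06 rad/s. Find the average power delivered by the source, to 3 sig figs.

135 mW

X_L = ωL = 48.5 Ω
X_C = 1/(ωC) = 29.6 Ω
Net reactance X = X_L − X_C = 18.9 Ω
Z = 14.0 + j18.9 Ω
|Z| = √(14.0² + 18.9²) = 23.5 Ω
∠Z = arctan(18.9/14.0) = 53.4°
I = V/|Z| = 98.3 mA
P = VI cos φ = 2.31 × 0.0983 × cos(53.4°) = 135 mW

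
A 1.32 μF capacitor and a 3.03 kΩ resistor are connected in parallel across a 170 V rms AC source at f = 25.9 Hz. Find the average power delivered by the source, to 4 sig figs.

9.538 W

ω = 2πf = 162.7 rad/s
X_C = 1/(ωC) = 4655 Ω
Parallel: admittances add. Y = 1/R + jωC
Y = (0.0003300 + j0.0002148) S
|Y| = 0.0003938 S → |Z| = 1/|Y| = 2539 Ω, ∠Z = −∠Y = -33.06°
I = V/|Z| = 66.94 mA
P = VI cos φ = 170 × 0.06694 × cos(-33.06°) = 9.538 W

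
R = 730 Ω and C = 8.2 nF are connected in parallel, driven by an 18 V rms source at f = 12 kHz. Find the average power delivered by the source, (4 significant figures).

443.8 mW

ω = 2πf = 75400 rad/s
X_C = 1/(ωC) = 1617 Ω
Parallel: admittances add. Y = 1/R + jωC
Y = (0.001370 + j0.0006183) S
|Y| = 0.001503 S → |Z| = 1/|Y| = 665.4 Ω, ∠Z = −∠Y = -24.29°
I = V/|Z| = 27.05 mA
P = VI cos φ = 18 × 0.02705 × cos(-24.29°) = 443.8 mW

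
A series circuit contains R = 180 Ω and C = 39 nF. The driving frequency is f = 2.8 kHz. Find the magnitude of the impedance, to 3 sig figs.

1470 Ω

ω = 2πf = 17590 rad/s
X_C = 1/(ωC) = 1460 Ω
Z = 180 − j1460 Ω
|Z| = √(180² + 1460²) = 1470 Ω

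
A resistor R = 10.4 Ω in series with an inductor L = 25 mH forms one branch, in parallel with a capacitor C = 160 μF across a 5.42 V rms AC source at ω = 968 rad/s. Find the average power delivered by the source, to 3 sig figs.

440 mW

X_L = ωL = 24.2 Ω
X_C = 1/(ωC) = 6.46 Ω
Branch 1 (R+jX_L): Z₁ = 10.4 + j24.2 Ω, |Z₁| = 26.3 Ω
Branch 2 (−jX_C): Z₂ = −j6.46 Ω
Parallel: Z = Z₁Z₂/(Z₁+Z₂), |Z| = 8.27 Ω, ∠Z = -82.9°
I = V/|Z| = 655 mA
P = VI cos φ = 5.42 × 0.655 × cos(-82.9°) = 440 mW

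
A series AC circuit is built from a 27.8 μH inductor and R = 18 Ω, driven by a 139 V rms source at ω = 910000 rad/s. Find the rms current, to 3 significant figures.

4.48 A

X_L = ωL = 25.3 Ω
Z = 18.0 + j25.3 Ω
|Z| = √(18.0² + 25.3²) = 31.0 Ω
I = V/|Z| = 139/31.0 = 4.48 A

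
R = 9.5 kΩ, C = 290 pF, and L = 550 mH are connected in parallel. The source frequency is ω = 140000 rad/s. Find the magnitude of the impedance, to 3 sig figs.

9190 Ω

X_L = ωL = 77000 Ω
X_C = 1/(ωC) = 24600 Ω
Parallel: admittances add. Y = 1/R + 1/(jωL) + jωC
Y = (0.000105 + j2.76e-05) S
|Y| = 0.000109 S → |Z| = 1/|Y| = 9190 Ω, ∠Z = −∠Y = -14.7°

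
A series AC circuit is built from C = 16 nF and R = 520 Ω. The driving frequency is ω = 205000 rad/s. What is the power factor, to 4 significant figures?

0.8627

X_C = 1/(ωC) = 304.9 Ω
Z = 520.0 − j304.9 Ω
|Z| = √(520.0² + 304.9²) = 602.8 Ω
∠Z = arctan(-304.9/520.0) = -30.38°
cos φ = cos(-30.38°) = 0.8627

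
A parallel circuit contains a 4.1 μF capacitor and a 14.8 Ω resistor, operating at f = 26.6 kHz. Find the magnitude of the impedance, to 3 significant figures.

ω = 2πf = 167100 rad/s
X_C = 1/(ωC) = 1.46 Ω
Parallel: admittances add. Y = 1/R + jωC
Y = (0.0676 + j0.685) S
|Y| = 0.689 S → |Z| = 1/|Y| = 1.45 Ω, ∠Z = −∠Y = -84.4°

1.45 Ω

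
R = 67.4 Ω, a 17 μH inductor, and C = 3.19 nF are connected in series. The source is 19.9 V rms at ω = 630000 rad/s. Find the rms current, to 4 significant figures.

40.49 mA

X_L = ωL = 10.71 Ω
X_C = 1/(ωC) = 497.6 Ω
Net reactance X = X_L − X_C = -486.9 Ω
Z = 67.40 − j486.9 Ω
|Z| = √(67.40² + 486.9²) = 491.5 Ω
I = V/|Z| = 19.9/491.5 = 40.49 mA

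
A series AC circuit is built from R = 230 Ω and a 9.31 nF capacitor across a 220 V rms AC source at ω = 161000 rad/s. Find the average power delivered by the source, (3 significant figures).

X_C = 1/(ωC) = 667 Ω
Z = 230 − j667 Ω
|Z| = √(230² + 667²) = 706 Ω
∠Z = arctan(-667/230) = -71.0°
I = V/|Z| = 312 mA
P = VI cos φ = 220 × 0.312 × cos(-71.0°) = 22.4 W

22.4 W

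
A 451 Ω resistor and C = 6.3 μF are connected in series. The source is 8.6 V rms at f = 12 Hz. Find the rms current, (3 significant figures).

ω = 2πf = 75.40 rad/s
X_C = 1/(ωC) = 2110 Ω
Z = 451 − j2110 Ω
|Z| = √(451² + 2110²) = 2150 Ω
I = V/|Z| = 8.6/2150 = 3.99 mA

3.99 mA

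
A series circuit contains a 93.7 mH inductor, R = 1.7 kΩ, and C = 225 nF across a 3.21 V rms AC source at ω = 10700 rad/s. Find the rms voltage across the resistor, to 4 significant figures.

3.034 V

X_L = ωL = 1003 Ω
X_C = 1/(ωC) = 415.4 Ω
Net reactance X = X_L − X_C = 587.2 Ω
Z = 1700 + j587.2 Ω
|Z| = √(1700² + 587.2²) = 1799 Ω
I = V/|Z| = 1.785 mA
V_R = I·|Z_R| = 0.001785 × 1700 = 3.034 V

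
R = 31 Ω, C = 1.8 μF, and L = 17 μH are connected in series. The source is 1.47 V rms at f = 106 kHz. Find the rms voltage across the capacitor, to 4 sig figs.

ω = 2πf = 666000 rad/s
X_L = ωL = 11.32 Ω
X_C = 1/(ωC) = 0.8341 Ω
Net reactance X = X_L − X_C = 10.49 Ω
Z = 31.00 + j10.49 Ω
|Z| = √(31.00² + 10.49²) = 32.73 Ω
I = V/|Z| = 44.92 mA
V_C = I·|Z_C| = 0.04492 × 0.8341 = 0.03747 V

0.03747 V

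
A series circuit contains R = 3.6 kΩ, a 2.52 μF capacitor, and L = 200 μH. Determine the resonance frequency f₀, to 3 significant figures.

ω₀ = 1/√(LC) = 1/√(0.0002 × 2.52e-06) = 44540 rad/s
f₀ = ω₀/(2π) = 7.09 kHz

7.09 kHz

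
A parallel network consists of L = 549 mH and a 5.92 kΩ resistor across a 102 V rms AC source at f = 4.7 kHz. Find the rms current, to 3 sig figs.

ω = 2πf = 29530 rad/s
X_L = ωL = 16200 Ω
Parallel: admittances add. Y = 1/R + 1/(jωL)
Y = (0.000169 − j6.17e-05) S
|Y| = 0.000180 S → |Z| = 1/|Y| = 5560 Ω, ∠Z = −∠Y = 20.1°
I = V/|Z| = 102/5560 = 18.3 mA

18.3 mA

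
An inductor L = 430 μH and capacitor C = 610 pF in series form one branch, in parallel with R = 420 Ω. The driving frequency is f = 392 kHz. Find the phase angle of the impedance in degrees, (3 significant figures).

ω = 2πf = 2.463e+06 rad/s
X_L = ωL = 1060 Ω
X_C = 1/(ωC) = 666 Ω
Branch 1: Z₁ = R = 420 Ω
Branch 2 (series LC): Z₂ = j(X_L − X_C) = j394 Ω
Parallel: Z = Z₁Z₂/(Z₁+Z₂), |Z| = 287 Ω, ∠Z = 46.9°

46.9°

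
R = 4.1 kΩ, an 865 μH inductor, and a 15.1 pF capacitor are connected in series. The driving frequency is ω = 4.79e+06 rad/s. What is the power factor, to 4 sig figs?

0.3899

X_L = ωL = 4143 Ω
X_C = 1/(ωC) = 13830 Ω
Net reactance X = X_L − X_C = -9682 Ω
Z = 4100 − j9682 Ω
|Z| = √(4100² + 9682²) = 10510 Ω
∠Z = arctan(-9682/4100) = -67.05°
cos φ = cos(-67.05°) = 0.3899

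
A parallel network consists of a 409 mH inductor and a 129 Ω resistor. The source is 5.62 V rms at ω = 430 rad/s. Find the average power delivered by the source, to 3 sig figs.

245 mW

X_L = ωL = 176 Ω
Parallel: admittances add. Y = 1/R + 1/(jωL)
Y = (0.00775 − j0.00569) S
|Y| = 0.00961 S → |Z| = 1/|Y| = 104 Ω, ∠Z = −∠Y = 36.3°
I = V/|Z| = 54.0 mA
P = VI cos φ = 5.62 × 0.0540 × cos(36.3°) = 245 mW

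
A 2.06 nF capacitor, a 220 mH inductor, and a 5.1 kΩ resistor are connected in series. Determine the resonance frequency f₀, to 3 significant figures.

7.48 kHz

ω₀ = 1/√(LC) = 1/√(0.22 × 2.06e-09) = 46970 rad/s
f₀ = ω₀/(2π) = 7.48 kHz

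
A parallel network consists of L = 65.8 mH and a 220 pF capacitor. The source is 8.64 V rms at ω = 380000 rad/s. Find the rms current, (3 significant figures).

X_L = ωL = 25000 Ω
X_C = 1/(ωC) = 12000 Ω
Parallel: admittances add. Y = 1/(jωL) + jωC
Y = (0 + j4.36e-05) S
|Y| = 4.36e-05 S → |Z| = 1/|Y| = 22900 Ω, ∠Z = −∠Y = -90.0°
I = V/|Z| = 8.64/22900 = 377 μA

377 μA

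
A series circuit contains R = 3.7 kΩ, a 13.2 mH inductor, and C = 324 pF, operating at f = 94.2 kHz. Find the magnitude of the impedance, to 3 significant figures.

ω = 2πf = 591900 rad/s
X_L = ωL = 7810 Ω
X_C = 1/(ωC) = 5210 Ω
Net reactance X = X_L − X_C = 2600 Ω
Z = 3700 + j2600 Ω
|Z| = √(3700² + 2600²) = 4520 Ω

4520 Ω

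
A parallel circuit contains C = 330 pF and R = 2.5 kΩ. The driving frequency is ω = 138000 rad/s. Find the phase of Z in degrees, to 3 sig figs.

-6.50°

X_C = 1/(ωC) = 22000 Ω
Parallel: admittances add. Y = 1/R + jωC
Y = (0.000400 + j4.55e-05) S
|Y| = 0.000403 S → |Z| = 1/|Y| = 2480 Ω, ∠Z = −∠Y = -6.50°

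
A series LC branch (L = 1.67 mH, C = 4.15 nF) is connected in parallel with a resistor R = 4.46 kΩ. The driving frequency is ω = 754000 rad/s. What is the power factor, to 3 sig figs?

X_L = ωL = 1260 Ω
X_C = 1/(ωC) = 320 Ω
Branch 1: Z₁ = R = 4460 Ω
Branch 2 (series LC): Z₂ = j(X_L − X_C) = j940 Ω
Parallel: Z = Z₁Z₂/(Z₁+Z₂), |Z| = 919 Ω, ∠Z = 78.1°
cos φ = cos(78.1°) = 0.206

0.206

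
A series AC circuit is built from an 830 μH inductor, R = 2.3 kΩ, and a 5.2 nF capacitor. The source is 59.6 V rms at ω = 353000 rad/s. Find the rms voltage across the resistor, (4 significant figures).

X_L = ωL = 293.0 Ω
X_C = 1/(ωC) = 544.8 Ω
Net reactance X = X_L − X_C = -251.8 Ω
Z = 2300 − j251.8 Ω
|Z| = √(2300² + 251.8²) = 2314 Ω
I = V/|Z| = 25.76 mA
V_R = I·|Z_R| = 0.02576 × 2300 = 59.25 V

59.25 V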